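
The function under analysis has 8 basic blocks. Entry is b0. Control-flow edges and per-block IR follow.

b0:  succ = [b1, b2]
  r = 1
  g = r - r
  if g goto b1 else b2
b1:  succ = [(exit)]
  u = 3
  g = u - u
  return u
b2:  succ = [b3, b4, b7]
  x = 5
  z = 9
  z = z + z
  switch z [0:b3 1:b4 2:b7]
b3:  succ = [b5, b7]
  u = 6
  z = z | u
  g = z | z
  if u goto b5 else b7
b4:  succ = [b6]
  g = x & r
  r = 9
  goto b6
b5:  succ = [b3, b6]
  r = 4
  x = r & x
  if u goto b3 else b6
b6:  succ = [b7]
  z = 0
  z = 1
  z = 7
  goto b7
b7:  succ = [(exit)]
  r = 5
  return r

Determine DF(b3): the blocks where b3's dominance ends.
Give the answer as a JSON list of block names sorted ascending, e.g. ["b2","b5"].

Answer: ["b3", "b6", "b7"]

Working:
idom tree: b1←b0 b2←b0 b3←b2 b4←b2 b5←b3 b6←b2 b7←b2
Dom at joins:
  b3: preds {b2,b5}: {b0,b2} ∩ {b0,b2,b3,b5} = {b0,b2}; idom=b2
  b6: preds {b4,b5}: {b0,b2,b4} ∩ {b0,b2,b3,b5} = {b0,b2}; idom=b2
  b7: preds {b2,b3,b6}: {b0,b2} ∩ {b0,b2,b3} ∩ {b0,b2,b6} = {b0,b2}; idom=b2

DF derivation:
  b3←b2: walk · to b2
  b3←b5: walk b5→b3 to b2
  b6←b4: walk b4 to b2
  b6←b5: walk b5→b3 to b2
  b7←b2: walk · to b2
  b7←b3: walk b3 to b2
  b7←b6: walk b6 to b2
  DF(b0)=∅
  DF(b1)=∅
  DF(b2)=∅
  DF(b3)={b3,b6,b7}
  DF(b4)={b6}
  DF(b5)={b3,b6}
  DF(b6)={b7}
  DF(b7)=∅

DF(b3) = ["b3", "b6", "b7"]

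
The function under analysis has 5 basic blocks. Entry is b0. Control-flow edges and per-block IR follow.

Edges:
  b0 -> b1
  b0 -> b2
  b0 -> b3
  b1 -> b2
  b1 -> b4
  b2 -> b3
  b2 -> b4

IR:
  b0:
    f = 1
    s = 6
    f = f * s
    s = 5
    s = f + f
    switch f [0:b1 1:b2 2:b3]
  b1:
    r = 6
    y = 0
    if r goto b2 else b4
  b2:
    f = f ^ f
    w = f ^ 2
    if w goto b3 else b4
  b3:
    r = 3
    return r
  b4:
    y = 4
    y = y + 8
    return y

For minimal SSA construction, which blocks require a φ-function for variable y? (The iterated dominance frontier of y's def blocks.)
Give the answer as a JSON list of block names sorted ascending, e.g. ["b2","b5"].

idom tree: b1←b0 b2←b0 b3←b0 b4←b0
Join-block Dom:
  b2: preds {b0,b1}: {b0} ∩ {b0,b1} = {b0}; idom=b0
  b3: preds {b0,b2}: {b0} ∩ {b0,b2} = {b0}; idom=b0
  b4: preds {b1,b2}: {b0,b1} ∩ {b0,b2} = {b0}; idom=b0

DF walk-up:
  b2←b0: walk · to b0
  b2←b1: walk b1 to b0
  b3←b0: walk · to b0
  b3←b2: walk b2 to b0
  b4←b1: walk b1 to b0
  b4←b2: walk b2 to b0
  b0 → ∅
  b1 → {b2,b4}
  b2 → {b3,b4}
  b3 → ∅
  b4 → ∅

φ for y: defs {b1,b4}
  DF⁺ = {b2,b3,b4}

Answer: ["b2", "b3", "b4"]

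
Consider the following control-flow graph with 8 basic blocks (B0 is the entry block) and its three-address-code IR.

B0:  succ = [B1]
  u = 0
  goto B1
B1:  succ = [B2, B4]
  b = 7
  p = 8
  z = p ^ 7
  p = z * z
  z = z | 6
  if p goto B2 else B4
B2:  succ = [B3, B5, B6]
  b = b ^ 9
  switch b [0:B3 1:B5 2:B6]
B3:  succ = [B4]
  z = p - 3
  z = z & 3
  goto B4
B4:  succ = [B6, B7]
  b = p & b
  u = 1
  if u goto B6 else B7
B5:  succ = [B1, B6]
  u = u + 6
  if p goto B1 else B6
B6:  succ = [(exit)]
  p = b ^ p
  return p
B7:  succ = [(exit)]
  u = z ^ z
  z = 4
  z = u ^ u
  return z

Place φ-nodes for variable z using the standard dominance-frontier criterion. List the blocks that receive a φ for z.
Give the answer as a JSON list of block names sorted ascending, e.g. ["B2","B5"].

Answer: ["B1", "B4", "B6"]

Analysis:
idom tree: B1←B0 B2←B1 B3←B2 B4←B1 B5←B2 B6←B1 B7←B4
Dom∩ at merges:
  B1: preds {B0,B5}: {B0} ∩ {B0,B1,B2,B5} = {B0}; idom=B0
  B4: preds {B1,B3}: {B0,B1} ∩ {B0,B1,B2,B3} = {B0,B1}; idom=B1
  B6: preds {B2,B4,B5}: {B0,B1,B2} ∩ {B0,B1,B4} ∩ {B0,B1,B2,B5} = {B0,B1}; idom=B1

DF derivation:
  join B1 pred B0: · stop@B0
  join B1 pred B5: B5→B2→B1 stop@B0
  join B4 pred B1: · stop@B1
  join B4 pred B3: B3→B2 stop@B1
  join B6 pred B2: B2 stop@B1
  join B6 pred B4: B4 stop@B1
  join B6 pred B5: B5→B2 stop@B1
  B0 → ∅
  B1 → {B1}
  B2 → {B1,B4,B6}
  B3 → {B4}
  B4 → {B6}
  B5 → {B1,B6}
  B6 → ∅
  B7 → ∅

φ for z: defs {B1,B3,B7}
  DF⁺ = {B1,B4,B6}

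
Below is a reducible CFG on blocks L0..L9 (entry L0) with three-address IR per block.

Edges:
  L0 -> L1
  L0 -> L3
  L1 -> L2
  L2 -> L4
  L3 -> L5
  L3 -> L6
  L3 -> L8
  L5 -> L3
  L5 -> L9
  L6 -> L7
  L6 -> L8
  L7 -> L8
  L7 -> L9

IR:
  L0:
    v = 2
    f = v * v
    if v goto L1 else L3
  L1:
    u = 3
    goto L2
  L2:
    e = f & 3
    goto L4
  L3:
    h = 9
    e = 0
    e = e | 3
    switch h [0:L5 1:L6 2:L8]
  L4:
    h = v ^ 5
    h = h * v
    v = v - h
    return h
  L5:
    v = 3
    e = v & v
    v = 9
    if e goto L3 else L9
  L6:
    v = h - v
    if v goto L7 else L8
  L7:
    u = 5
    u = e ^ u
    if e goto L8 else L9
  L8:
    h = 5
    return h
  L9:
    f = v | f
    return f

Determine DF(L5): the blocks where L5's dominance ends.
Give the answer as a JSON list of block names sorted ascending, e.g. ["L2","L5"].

idom tree: L1←L0 L2←L1 L3←L0 L4←L2 L5←L3 L6←L3 L7←L6 L8←L3 L9←L3
Dom at joins:
  L3: preds {L0,L5}: {L0} ∩ {L0,L3,L5} = {L0}; idom=L0
  L8: preds {L3,L6,L7}: {L0,L3} ∩ {L0,L3,L6} ∩ {L0,L3,L6,L7} = {L0,L3}; idom=L3
  L9: preds {L5,L7}: {L0,L3,L5} ∩ {L0,L3,L6,L7} = {L0,L3}; idom=L3

DF derivation:
  join L3 pred L0: · stop@L0
  join L3 pred L5: L5→L3 stop@L0
  join L8 pred L3: · stop@L3
  join L8 pred L6: L6 stop@L3
  join L8 pred L7: L7→L6 stop@L3
  join L9 pred L5: L5 stop@L3
  join L9 pred L7: L7→L6 stop@L3
  L0 → ∅
  L1 → ∅
  L2 → ∅
  L3 → {L3}
  L4 → ∅
  L5 → {L3,L9}
  L6 → {L8,L9}
  L7 → {L8,L9}
  L8 → ∅
  L9 → ∅

DF(L5) = ["L3", "L9"]

Answer: ["L3", "L9"]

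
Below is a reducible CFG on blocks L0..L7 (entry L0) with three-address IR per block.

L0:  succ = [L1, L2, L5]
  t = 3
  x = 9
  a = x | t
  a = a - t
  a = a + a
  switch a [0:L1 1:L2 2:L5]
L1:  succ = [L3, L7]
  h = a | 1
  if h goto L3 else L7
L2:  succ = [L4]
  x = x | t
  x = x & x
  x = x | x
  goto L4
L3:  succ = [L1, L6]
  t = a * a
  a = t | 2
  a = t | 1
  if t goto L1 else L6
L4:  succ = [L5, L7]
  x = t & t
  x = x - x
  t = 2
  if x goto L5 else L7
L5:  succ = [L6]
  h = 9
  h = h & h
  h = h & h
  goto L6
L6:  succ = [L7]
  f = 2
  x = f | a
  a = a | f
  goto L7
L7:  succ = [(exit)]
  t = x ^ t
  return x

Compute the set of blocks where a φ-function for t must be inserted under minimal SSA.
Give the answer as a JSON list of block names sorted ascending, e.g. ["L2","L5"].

idom tree: L1←L0 L2←L0 L3←L1 L4←L2 L5←L0 L6←L0 L7←L0
Dom at joins:
  L1: preds {L0,L3}: {L0} ∩ {L0,L1,L3} = {L0}; idom=L0
  L5: preds {L0,L4}: {L0} ∩ {L0,L2,L4} = {L0}; idom=L0
  L6: preds {L3,L5}: {L0,L1,L3} ∩ {L0,L5} = {L0}; idom=L0
  L7: preds {L1,L4,L6}: {L0,L1} ∩ {L0,L2,L4} ∩ {L0,L6} = {L0}; idom=L0

DF derivation:
  join L1 pred L0: · stop@L0
  join L1 pred L3: L3→L1 stop@L0
  join L5 pred L0: · stop@L0
  join L5 pred L4: L4→L2 stop@L0
  join L6 pred L3: L3→L1 stop@L0
  join L6 pred L5: L5 stop@L0
  join L7 pred L1: L1 stop@L0
  join L7 pred L4: L4→L2 stop@L0
  join L7 pred L6: L6 stop@L0
  L0 → ∅
  L1 → {L1,L6,L7}
  L2 → {L5,L7}
  L3 → {L1,L6}
  L4 → {L5,L7}
  L5 → {L6}
  L6 → {L7}
  L7 → ∅

φ for t: defs {L0,L3,L4,L7}
  DF⁺ = {L1,L5,L6,L7}

Answer: ["L1", "L5", "L6", "L7"]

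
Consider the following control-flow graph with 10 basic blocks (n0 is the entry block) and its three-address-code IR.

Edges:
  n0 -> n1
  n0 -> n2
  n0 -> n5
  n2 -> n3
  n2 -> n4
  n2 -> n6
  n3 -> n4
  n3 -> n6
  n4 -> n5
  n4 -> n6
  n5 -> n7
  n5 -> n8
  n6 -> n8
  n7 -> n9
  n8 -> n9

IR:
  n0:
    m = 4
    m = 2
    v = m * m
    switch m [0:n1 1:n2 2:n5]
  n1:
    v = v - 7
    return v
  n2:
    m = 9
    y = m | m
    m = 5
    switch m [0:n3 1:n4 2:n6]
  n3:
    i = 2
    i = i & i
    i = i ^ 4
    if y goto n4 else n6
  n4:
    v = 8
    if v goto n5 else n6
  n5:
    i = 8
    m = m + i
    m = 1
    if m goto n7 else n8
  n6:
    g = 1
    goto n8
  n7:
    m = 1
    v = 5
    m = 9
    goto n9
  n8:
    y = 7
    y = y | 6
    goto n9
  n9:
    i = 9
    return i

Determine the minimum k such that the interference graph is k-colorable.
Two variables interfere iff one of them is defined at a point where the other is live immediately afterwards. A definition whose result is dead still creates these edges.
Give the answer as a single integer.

Answer: 3

Derivation:
Per-block:
  n0: def={m,v} ue=∅
  n1: def={v} ue={v}
  n2: def={m,y} ue=∅
  n3: def={i} ue={y}
  n4: def={v} ue=∅
  n5: def={i,m} ue={m}
  n6: def={g} ue=∅
  n7: def={m,v} ue=∅
  n8: def={y} ue=∅
  n9: def={i} ue=∅

Liveness:
  n0: in=∅ out={m,v}
  n1: in={v} out=∅
  n2: in=∅ out={m,y}
  n3: in={m,y} out={m}
  n4: in={m} out={m}
  n5: in={m} out=∅
  n6: in=∅ out=∅
  n7: in=∅ out=∅
  n8: in=∅ out=∅
  n9: in=∅ out=∅

Interference:
  g: ∅
  i: {m,y}
  m: {i,v,y}
  v: {m}
  y: {i,m}

Registers:
  {i,m,y} pairwise interfere (3-clique) ⇒ χ ≥ 3
  assign g→R0 i→R1 m→R0 v→R1 y→R2 — no edge inside a register ⇒ χ ≤ 3
  χ = 3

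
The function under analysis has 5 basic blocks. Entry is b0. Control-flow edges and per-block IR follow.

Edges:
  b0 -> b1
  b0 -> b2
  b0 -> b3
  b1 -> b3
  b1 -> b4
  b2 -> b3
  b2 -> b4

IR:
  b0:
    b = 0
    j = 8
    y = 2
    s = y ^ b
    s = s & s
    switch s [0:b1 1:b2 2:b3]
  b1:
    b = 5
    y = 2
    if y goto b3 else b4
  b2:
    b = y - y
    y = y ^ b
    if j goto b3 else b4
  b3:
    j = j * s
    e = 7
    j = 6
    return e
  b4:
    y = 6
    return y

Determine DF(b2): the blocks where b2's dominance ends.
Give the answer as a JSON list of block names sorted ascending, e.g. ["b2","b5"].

idom tree: b1←b0 b2←b0 b3←b0 b4←b0
Dom at joins:
  b3: preds {b0,b1,b2}: {b0} ∩ {b0,b1} ∩ {b0,b2} = {b0}; idom=b0
  b4: preds {b1,b2}: {b0,b1} ∩ {b0,b2} = {b0}; idom=b0

DF derivation:
  join b3 pred b0: · stop@b0
  join b3 pred b1: b1 stop@b0
  join b3 pred b2: b2 stop@b0
  join b4 pred b1: b1 stop@b0
  join b4 pred b2: b2 stop@b0
  DF(b0)=∅
  DF(b1)={b3,b4}
  DF(b2)={b3,b4}
  DF(b3)=∅
  DF(b4)=∅

DF(b2) = ["b3", "b4"]

Answer: ["b3", "b4"]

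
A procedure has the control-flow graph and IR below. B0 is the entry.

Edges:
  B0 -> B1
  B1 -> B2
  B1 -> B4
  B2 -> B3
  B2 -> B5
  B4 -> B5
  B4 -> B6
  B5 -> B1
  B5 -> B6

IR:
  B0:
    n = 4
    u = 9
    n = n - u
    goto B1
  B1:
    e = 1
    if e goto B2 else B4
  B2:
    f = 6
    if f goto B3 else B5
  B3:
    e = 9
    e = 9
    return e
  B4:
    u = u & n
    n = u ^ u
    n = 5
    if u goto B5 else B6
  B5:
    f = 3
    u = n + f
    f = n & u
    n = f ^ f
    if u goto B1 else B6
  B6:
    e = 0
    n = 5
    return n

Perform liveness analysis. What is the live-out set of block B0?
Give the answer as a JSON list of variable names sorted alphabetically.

def/use:
  B0: {n,u} / ∅
  B1: {e} / ∅
  B2: {f} / ∅
  B3: {e} / ∅
  B4: {n,u} / {n,u}
  B5: {f,n,u} / {n}
  B6: {e,n} / ∅

Live sets:
  B0 li=∅ lo={n,u}
  B1 li={n,u} lo={n,u}
  B2 li={n} lo={n}
  B3 li=∅ lo=∅
  B4 li={n,u} lo={n}
  B5 li={n} lo={n,u}
  B6 li=∅ lo=∅

live-out(B0) = ["n", "u"]

Answer: ["n", "u"]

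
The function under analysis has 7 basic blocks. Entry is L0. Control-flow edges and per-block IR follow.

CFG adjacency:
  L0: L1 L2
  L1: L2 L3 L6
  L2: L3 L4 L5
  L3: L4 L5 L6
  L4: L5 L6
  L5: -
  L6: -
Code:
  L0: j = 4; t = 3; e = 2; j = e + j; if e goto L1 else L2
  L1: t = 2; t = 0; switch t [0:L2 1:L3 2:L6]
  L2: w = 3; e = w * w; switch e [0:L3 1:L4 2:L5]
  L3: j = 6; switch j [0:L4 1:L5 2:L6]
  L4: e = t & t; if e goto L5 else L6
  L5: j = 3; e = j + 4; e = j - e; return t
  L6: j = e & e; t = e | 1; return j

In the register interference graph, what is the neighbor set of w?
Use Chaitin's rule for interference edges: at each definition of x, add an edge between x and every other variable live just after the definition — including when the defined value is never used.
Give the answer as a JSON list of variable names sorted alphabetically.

Answer: ["t"]

Working:
Block summaries:
  L0: def={e,j,t} ue=∅
  L1: def={t} ue=∅
  L2: def={e,w} ue=∅
  L3: def={j} ue=∅
  L4: def={e} ue={t}
  L5: def={e,j} ue={t}
  L6: def={j,t} ue={e}

Live sets:
  live L0: ∅→{e,t}
  live L1: {e}→{e,t}
  live L2: {t}→{e,t}
  live L3: {e,t}→{e,t}
  live L4: {t}→{e,t}
  live L5: {t}→∅
  live L6: {e}→∅

Interference:
  e↔{j,t}
  j↔{e,t}
  t↔{e,j,w}
  w↔{t}

N(w) = ["t"]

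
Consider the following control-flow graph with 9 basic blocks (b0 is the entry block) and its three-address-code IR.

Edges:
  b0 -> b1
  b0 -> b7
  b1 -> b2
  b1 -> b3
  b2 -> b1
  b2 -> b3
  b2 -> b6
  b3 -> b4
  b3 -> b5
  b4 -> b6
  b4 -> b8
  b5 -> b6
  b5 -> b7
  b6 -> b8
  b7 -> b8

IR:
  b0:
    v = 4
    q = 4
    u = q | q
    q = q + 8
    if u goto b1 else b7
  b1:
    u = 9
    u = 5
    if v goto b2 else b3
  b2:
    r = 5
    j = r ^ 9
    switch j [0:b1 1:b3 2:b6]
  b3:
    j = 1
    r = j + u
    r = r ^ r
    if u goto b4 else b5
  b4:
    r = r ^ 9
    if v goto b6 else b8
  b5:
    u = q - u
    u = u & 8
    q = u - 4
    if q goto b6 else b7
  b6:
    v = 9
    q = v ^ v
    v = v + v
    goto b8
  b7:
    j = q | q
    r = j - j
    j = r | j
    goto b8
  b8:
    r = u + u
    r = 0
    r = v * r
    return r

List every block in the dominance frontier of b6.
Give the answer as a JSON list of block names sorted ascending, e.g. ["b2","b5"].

Answer: ["b8"]

Analysis:
idom tree: b1←b0 b2←b1 b3←b1 b4←b3 b5←b3 b6←b1 b7←b0 b8←b0
Join-block Dom:
  b1: preds {b0,b2}: {b0} ∩ {b0,b1,b2} = {b0}; idom=b0
  b3: preds {b1,b2}: {b0,b1} ∩ {b0,b1,b2} = {b0,b1}; idom=b1
  b6: preds {b2,b4,b5}: {b0,b1,b2} ∩ {b0,b1,b3,b4} ∩ {b0,b1,b3,b5} = {b0,b1}; idom=b1
  b7: preds {b0,b5}: {b0} ∩ {b0,b1,b3,b5} = {b0}; idom=b0
  b8: preds {b4,b6,b7}: {b0,b1,b3,b4} ∩ {b0,b1,b6} ∩ {b0,b7} = {b0}; idom=b0

DF walk-up:
  join b1 pred b0: · stop@b0
  join b1 pred b2: b2→b1 stop@b0
  join b3 pred b1: · stop@b1
  join b3 pred b2: b2 stop@b1
  join b6 pred b2: b2 stop@b1
  join b6 pred b4: b4→b3 stop@b1
  join b6 pred b5: b5→b3 stop@b1
  join b7 pred b0: · stop@b0
  join b7 pred b5: b5→b3→b1 stop@b0
  join b8 pred b4: b4→b3→b1 stop@b0
  join b8 pred b6: b6→b1 stop@b0
  join b8 pred b7: b7 stop@b0
  b0: DF=∅
  b1: DF={b1,b7,b8}
  b2: DF={b1,b3,b6}
  b3: DF={b6,b7,b8}
  b4: DF={b6,b8}
  b5: DF={b6,b7}
  b6: DF={b8}
  b7: DF={b8}
  b8: DF=∅

DF(b6) = ["b8"]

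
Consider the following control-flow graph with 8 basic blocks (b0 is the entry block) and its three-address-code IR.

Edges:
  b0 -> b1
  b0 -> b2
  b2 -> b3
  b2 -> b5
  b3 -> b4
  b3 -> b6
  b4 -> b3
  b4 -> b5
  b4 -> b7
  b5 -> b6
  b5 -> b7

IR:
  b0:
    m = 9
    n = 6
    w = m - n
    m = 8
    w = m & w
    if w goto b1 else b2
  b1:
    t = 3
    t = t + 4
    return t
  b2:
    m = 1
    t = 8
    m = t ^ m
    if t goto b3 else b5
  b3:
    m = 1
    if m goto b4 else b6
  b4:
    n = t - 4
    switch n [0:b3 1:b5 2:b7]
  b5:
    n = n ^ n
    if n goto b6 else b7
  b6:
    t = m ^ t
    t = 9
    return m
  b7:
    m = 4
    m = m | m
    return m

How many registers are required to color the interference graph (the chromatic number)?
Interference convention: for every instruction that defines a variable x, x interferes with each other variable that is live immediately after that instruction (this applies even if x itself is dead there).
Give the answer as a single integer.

def/use:
  b0: {m,n,w} / ∅
  b1: {t} / ∅
  b2: {m,t} / ∅
  b3: {m} / ∅
  b4: {n} / {t}
  b5: {n} / {n}
  b6: {t} / {m,t}
  b7: {m} / ∅

Backward fixpoint:
  live b0: ∅→{n}
  live b1: ∅→∅
  live b2: {n}→{m,n,t}
  live b3: {t}→{m,t}
  live b4: {m,t}→{m,n,t}
  live b5: {m,n,t}→{m,t}
  live b6: {m,t}→∅
  live b7: ∅→∅

Interference:
  m: {n,t,w}
  n: {m,t,w}
  t: {m,n}
  w: {m,n}

Colouring:
  lower bound: {m,n,t} mutually conflict ⇒ χ ≥ 3
  assign m→R0 n→R1 t→R2 w→R2 — no edge inside a register ⇒ χ ≤ 3
  χ = 3

Answer: 3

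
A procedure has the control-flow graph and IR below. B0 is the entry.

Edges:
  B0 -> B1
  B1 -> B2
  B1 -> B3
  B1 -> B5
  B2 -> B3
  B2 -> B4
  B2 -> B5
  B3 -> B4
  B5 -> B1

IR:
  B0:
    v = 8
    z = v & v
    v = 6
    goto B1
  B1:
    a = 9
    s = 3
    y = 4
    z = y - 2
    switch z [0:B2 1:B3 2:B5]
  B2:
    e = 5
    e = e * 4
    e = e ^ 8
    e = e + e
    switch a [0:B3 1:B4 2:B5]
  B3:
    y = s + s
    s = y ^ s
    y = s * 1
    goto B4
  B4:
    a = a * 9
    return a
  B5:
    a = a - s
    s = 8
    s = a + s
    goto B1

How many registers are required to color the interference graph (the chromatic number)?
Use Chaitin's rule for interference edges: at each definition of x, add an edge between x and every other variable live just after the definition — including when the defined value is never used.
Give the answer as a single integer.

Answer: 3

Analysis:
Block summaries:
  B0: def={v,z} ue=∅
  B1: def={a,s,y,z} ue=∅
  B2: def={e} ue={a}
  B3: def={s,y} ue={s}
  B4: def={a} ue={a}
  B5: def={a,s} ue={a,s}

Liveness:
  B0: in=∅ out=∅
  B1: in=∅ out={a,s}
  B2: in={a,s} out={a,s}
  B3: in={a,s} out={a}
  B4: in={a} out=∅
  B5: in={a,s} out=∅

Interference:
  a: {e,s,y,z}
  e: {a,s}
  s: {a,e,y,z}
  v: ∅
  y: {a,s}
  z: {a,s}

Chromatic number:
  lower bound: {a,e,s} mutually conflict ⇒ χ ≥ 3
  3-colouring: r0={a,v}  r1={s}  r2={e,y,z}
  χ = 3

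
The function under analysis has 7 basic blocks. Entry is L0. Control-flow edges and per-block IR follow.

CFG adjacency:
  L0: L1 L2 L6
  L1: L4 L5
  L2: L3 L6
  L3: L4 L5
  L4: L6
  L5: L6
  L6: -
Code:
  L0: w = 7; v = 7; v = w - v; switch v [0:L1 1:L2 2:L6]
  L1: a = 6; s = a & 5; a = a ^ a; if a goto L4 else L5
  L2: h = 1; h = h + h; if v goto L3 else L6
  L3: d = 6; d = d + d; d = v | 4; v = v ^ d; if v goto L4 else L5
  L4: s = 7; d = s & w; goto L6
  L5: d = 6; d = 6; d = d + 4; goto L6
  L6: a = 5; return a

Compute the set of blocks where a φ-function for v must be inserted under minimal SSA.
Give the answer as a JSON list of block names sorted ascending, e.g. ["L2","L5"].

idom tree: L1←L0 L2←L0 L3←L2 L4←L0 L5←L0 L6←L0
Dom at joins:
  L4: preds {L1,L3}: {L0,L1} ∩ {L0,L2,L3} = {L0}; idom=L0
  L5: preds {L1,L3}: {L0,L1} ∩ {L0,L2,L3} = {L0}; idom=L0
  L6: preds {L0,L2,L4,L5}: {L0} ∩ {L0,L2} ∩ {L0,L4} ∩ {L0,L5} = {L0}; idom=L0

DF derivation:
  L4←L1: walk L1 to L0
  L4←L3: walk L3→L2 to L0
  L5←L1: walk L1 to L0
  L5←L3: walk L3→L2 to L0
  L6←L0: walk · to L0
  L6←L2: walk L2 to L0
  L6←L4: walk L4 to L0
  L6←L5: walk L5 to L0
  L0: DF=∅
  L1: DF={L4,L5}
  L2: DF={L4,L5,L6}
  L3: DF={L4,L5}
  L4: DF={L6}
  L5: DF={L6}
  L6: DF=∅

φ for v: defs {L0,L3}
  DF⁺ = {L4,L5,L6}

Answer: ["L4", "L5", "L6"]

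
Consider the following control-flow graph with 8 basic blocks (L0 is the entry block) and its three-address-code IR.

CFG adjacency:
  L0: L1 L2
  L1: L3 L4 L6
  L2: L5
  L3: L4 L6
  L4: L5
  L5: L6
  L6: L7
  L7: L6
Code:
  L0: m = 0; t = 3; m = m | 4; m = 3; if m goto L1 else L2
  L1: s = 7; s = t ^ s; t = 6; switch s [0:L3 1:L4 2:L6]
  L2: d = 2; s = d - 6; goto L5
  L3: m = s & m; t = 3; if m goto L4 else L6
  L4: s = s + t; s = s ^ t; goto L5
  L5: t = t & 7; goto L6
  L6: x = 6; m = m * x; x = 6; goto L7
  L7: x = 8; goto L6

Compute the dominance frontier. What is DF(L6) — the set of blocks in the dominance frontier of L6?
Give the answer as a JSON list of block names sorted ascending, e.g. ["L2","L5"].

Answer: ["L6"]

Derivation:
idom tree: L1←L0 L2←L0 L3←L1 L4←L1 L5←L0 L6←L0 L7←L6
Join-block Dom:
  L4: preds {L1,L3}: {L0,L1} ∩ {L0,L1,L3} = {L0,L1}; idom=L1
  L5: preds {L2,L4}: {L0,L2} ∩ {L0,L1,L4} = {L0}; idom=L0
  L6: preds {L1,L3,L5,L7}: {L0,L1} ∩ {L0,L1,L3} ∩ {L0,L5} ∩ {L0,L6,L7} = {L0}; idom=L0

Frontier:
  L4←L1: walk · to L1
  L4←L3: walk L3 to L1
  L5←L2: walk L2 to L0
  L5←L4: walk L4→L1 to L0
  L6←L1: walk L1 to L0
  L6←L3: walk L3→L1 to L0
  L6←L5: walk L5 to L0
  L6←L7: walk L7→L6 to L0
  DF(L0)=∅
  DF(L1)={L5,L6}
  DF(L2)={L5}
  DF(L3)={L4,L6}
  DF(L4)={L5}
  DF(L5)={L6}
  DF(L6)={L6}
  DF(L7)={L6}

DF(L6) = ["L6"]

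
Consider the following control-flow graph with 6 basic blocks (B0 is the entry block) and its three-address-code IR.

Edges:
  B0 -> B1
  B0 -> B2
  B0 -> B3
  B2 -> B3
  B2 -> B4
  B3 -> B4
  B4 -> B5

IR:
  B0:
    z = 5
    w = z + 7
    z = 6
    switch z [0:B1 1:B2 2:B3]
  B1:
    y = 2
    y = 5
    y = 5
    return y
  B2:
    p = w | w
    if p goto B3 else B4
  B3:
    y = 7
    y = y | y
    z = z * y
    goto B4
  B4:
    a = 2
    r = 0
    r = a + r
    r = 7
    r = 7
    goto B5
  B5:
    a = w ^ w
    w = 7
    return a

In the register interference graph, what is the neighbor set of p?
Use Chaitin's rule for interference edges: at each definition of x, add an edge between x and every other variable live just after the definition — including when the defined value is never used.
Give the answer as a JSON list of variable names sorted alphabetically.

Answer: ["w", "z"]

Working:
Block summaries:
  B0: def={w,z} ue=∅
  B1: def={y} ue=∅
  B2: def={p} ue={w}
  B3: def={y,z} ue={z}
  B4: def={a,r} ue=∅
  B5: def={a,w} ue={w}

Liveness:
  live B0: ∅→{w,z}
  live B1: ∅→∅
  live B2: {w,z}→{w,z}
  live B3: {w,z}→{w}
  live B4: {w}→{w}
  live B5: {w}→∅

Interfere edges:
  a↔{r,w}
  p↔{w,z}
  r↔{a,w}
  w↔{a,p,r,y,z}
  y↔{w,z}
  z↔{p,w,y}

N(p) = ["w", "z"]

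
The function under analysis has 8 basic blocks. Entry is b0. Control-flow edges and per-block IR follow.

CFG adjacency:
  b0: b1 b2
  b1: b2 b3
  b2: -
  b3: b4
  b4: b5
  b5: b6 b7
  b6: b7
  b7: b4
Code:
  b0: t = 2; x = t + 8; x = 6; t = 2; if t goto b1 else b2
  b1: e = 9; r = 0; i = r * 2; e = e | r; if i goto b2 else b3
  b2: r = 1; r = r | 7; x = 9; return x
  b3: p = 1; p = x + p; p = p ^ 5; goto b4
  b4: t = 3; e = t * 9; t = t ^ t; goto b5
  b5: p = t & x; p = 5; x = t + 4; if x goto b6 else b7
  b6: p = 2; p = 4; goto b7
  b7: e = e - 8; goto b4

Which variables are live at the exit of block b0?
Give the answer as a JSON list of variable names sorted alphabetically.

Answer: ["x"]

Working:
def/use:
  b0: def={t,x} ue=∅
  b1: def={e,i,r} ue=∅
  b2: def={r,x} ue=∅
  b3: def={p} ue={x}
  b4: def={e,t} ue=∅
  b5: def={p,x} ue={t,x}
  b6: def={p} ue=∅
  b7: def={e} ue={e}

Liveness:
  b0 li=∅ lo={x}
  b1 li={x} lo={x}
  b2 li=∅ lo=∅
  b3 li={x} lo={x}
  b4 li={x} lo={e,t,x}
  b5 li={e,t,x} lo={e,x}
  b6 li={e,x} lo={e,x}
  b7 li={e,x} lo={x}

live-out(b0) = ["x"]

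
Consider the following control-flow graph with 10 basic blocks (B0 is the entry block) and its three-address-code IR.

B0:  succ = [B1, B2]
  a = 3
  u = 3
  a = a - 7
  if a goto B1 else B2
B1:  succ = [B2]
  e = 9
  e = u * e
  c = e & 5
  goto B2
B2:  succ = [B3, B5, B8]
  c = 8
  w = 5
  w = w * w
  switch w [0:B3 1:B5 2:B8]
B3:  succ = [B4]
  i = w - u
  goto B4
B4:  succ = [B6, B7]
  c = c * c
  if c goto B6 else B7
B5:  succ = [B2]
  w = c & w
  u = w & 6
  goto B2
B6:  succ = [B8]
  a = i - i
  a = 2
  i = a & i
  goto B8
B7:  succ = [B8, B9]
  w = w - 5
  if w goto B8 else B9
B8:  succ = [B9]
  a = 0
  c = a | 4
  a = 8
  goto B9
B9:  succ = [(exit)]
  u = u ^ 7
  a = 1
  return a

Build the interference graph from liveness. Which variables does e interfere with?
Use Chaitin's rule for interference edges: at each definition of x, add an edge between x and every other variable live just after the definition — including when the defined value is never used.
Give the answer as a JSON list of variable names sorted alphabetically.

Per-block:
  B0 def {a,u} use ∅
  B1 def {c,e} use {u}
  B2 def {c,w} use ∅
  B3 def {i} use {u,w}
  B4 def {c} use {c}
  B5 def {u,w} use {c,w}
  B6 def {a,i} use {i}
  B7 def {w} use {w}
  B8 def {a,c} use ∅
  B9 def {a,u} use {u}

Liveness:
  B0 li=∅ lo={u}
  B1 li={u} lo={u}
  B2 li={u} lo={c,u,w}
  B3 li={c,u,w} lo={c,i,u,w}
  B4 li={c,i,u,w} lo={i,u,w}
  B5 li={c,w} lo={u}
  B6 li={i,u} lo={u}
  B7 li={u,w} lo={u}
  B8 li={u} lo={u}
  B9 li={u} lo=∅

Interference:
  a: {i,u}
  c: {i,u,w}
  e: {u}
  i: {a,c,u,w}
  u: {a,c,e,i,w}
  w: {c,i,u}

N(e) = ["u"]

Answer: ["u"]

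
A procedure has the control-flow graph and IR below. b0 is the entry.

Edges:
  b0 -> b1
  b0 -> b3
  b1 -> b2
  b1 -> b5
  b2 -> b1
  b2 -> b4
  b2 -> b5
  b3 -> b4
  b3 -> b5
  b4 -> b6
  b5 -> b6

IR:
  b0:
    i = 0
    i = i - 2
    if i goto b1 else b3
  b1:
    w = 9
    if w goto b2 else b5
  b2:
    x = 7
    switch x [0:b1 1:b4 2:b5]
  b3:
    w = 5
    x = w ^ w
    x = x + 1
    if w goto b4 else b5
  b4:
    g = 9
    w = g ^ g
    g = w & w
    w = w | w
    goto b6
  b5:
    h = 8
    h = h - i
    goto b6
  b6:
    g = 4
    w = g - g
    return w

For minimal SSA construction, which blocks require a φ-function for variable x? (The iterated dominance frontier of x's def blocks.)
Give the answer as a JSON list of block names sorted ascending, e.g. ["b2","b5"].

idom tree: b1←b0 b2←b1 b3←b0 b4←b0 b5←b0 b6←b0
Dom∩ at merges:
  b1: preds {b0,b2}: {b0} ∩ {b0,b1,b2} = {b0}; idom=b0
  b4: preds {b2,b3}: {b0,b1,b2} ∩ {b0,b3} = {b0}; idom=b0
  b5: preds {b1,b2,b3}: {b0,b1} ∩ {b0,b1,b2} ∩ {b0,b3} = {b0}; idom=b0
  b6: preds {b4,b5}: {b0,b4} ∩ {b0,b5} = {b0}; idom=b0

DF walk-up:
  b1←b0: walk · to b0
  b1←b2: walk b2→b1 to b0
  b4←b2: walk b2→b1 to b0
  b4←b3: walk b3 to b0
  b5←b1: walk b1 to b0
  b5←b2: walk b2→b1 to b0
  b5←b3: walk b3 to b0
  b6←b4: walk b4 to b0
  b6←b5: walk b5 to b0
  b0: DF=∅
  b1: DF={b1,b4,b5}
  b2: DF={b1,b4,b5}
  b3: DF={b4,b5}
  b4: DF={b6}
  b5: DF={b6}
  b6: DF=∅

φ for x: defs {b2,b3}
  DF⁺ = {b1,b4,b5,b6}

Answer: ["b1", "b4", "b5", "b6"]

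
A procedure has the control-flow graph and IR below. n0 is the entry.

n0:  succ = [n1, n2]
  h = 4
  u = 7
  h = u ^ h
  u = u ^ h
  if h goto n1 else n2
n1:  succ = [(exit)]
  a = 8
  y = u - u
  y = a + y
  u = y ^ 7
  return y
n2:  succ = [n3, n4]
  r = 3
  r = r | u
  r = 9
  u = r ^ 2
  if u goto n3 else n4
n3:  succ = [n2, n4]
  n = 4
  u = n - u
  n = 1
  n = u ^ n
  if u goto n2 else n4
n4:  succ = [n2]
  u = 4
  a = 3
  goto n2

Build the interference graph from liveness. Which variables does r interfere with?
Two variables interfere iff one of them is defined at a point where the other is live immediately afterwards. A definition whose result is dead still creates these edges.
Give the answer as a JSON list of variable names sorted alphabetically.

Per-block:
  n0 def {h,u} use ∅
  n1 def {a,u,y} use {u}
  n2 def {r,u} use {u}
  n3 def {n,u} use {u}
  n4 def {a,u} use ∅

Liveness:
  n0: in=∅ out={u}
  n1: in={u} out=∅
  n2: in={u} out={u}
  n3: in={u} out={u}
  n4: in=∅ out={u}

Interfere edges:
  a: {u,y}
  h: {u}
  n: {u}
  r: {u}
  u: {a,h,n,r,y}
  y: {a,u}

N(r) = ["u"]

Answer: ["u"]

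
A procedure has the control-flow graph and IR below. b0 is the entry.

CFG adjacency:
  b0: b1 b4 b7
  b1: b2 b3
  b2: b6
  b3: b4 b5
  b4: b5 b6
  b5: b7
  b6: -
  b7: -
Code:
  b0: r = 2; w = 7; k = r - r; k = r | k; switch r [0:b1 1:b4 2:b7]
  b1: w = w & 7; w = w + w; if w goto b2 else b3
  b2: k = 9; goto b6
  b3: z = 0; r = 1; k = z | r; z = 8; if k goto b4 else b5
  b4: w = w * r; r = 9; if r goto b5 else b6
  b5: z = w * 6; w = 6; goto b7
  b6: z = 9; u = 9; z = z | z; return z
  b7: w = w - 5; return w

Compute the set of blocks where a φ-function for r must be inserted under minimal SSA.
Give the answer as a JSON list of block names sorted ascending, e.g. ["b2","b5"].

Answer: ["b4", "b5", "b6", "b7"]

Working:
idom tree: b1←b0 b2←b1 b3←b1 b4←b0 b5←b0 b6←b0 b7←b0
Join-block Dom:
  b4: preds {b0,b3}: {b0} ∩ {b0,b1,b3} = {b0}; idom=b0
  b5: preds {b3,b4}: {b0,b1,b3} ∩ {b0,b4} = {b0}; idom=b0
  b6: preds {b2,b4}: {b0,b1,b2} ∩ {b0,b4} = {b0}; idom=b0
  b7: preds {b0,b5}: {b0} ∩ {b0,b5} = {b0}; idom=b0

Frontier:
  join b4 pred b0: · stop@b0
  join b4 pred b3: b3→b1 stop@b0
  join b5 pred b3: b3→b1 stop@b0
  join b5 pred b4: b4 stop@b0
  join b6 pred b2: b2→b1 stop@b0
  join b6 pred b4: b4 stop@b0
  join b7 pred b0: · stop@b0
  join b7 pred b5: b5 stop@b0
  b0 → ∅
  b1 → {b4,b5,b6}
  b2 → {b6}
  b3 → {b4,b5}
  b4 → {b5,b6}
  b5 → {b7}
  b6 → ∅
  b7 → ∅

φ for r: defs {b0,b3,b4}
  DF⁺ = {b4,b5,b6,b7}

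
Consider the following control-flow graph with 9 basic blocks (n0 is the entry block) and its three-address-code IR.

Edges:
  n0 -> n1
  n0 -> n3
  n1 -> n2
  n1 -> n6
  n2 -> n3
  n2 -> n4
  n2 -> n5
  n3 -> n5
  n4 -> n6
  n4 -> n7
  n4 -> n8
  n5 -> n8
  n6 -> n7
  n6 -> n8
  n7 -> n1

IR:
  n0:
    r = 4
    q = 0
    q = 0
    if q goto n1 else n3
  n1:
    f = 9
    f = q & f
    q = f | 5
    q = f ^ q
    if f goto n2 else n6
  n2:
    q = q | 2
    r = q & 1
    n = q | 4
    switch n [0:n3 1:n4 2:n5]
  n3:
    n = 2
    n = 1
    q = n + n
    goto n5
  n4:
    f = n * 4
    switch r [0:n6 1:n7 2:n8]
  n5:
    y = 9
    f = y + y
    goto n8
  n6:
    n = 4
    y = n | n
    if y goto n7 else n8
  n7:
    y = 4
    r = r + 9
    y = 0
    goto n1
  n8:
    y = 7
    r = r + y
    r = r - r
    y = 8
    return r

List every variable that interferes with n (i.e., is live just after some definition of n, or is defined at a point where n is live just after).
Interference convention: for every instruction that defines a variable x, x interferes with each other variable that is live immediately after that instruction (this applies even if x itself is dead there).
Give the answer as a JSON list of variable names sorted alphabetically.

Answer: ["q", "r"]

Working:
Block summaries:
  n0: {q,r} / ∅
  n1: {f,q} / {q}
  n2: {n,q,r} / {q}
  n3: {n,q} / ∅
  n4: {f} / {n,r}
  n5: {f,y} / ∅
  n6: {n,y} / ∅
  n7: {r,y} / {r}
  n8: {r,y} / {r}

Backward fixpoint:
  live n0: ∅→{q,r}
  live n1: {q,r}→{q,r}
  live n2: {q}→{n,q,r}
  live n3: {r}→{r}
  live n4: {n,q,r}→{q,r}
  live n5: {r}→{r}
  live n6: {q,r}→{q,r}
  live n7: {q,r}→{q,r}
  live n8: {r}→∅

Conflict graph:
  f: {q,r}
  n: {q,r}
  q: {f,n,r,y}
  r: {f,n,q,y}
  y: {q,r}

N(n) = ["q", "r"]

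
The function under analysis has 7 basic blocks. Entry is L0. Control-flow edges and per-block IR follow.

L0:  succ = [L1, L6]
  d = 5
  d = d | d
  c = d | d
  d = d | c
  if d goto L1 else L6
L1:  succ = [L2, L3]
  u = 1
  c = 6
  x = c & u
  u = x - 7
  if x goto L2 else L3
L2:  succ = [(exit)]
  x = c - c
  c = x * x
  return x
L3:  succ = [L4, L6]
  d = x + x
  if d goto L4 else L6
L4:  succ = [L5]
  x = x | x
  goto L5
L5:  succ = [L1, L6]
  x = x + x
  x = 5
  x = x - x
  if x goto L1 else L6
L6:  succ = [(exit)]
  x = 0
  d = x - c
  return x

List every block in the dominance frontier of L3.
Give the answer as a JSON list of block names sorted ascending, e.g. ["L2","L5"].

idom tree: L1←L0 L2←L1 L3←L1 L4←L3 L5←L4 L6←L0
Dom∩ at merges:
  L1: preds {L0,L5}: {L0} ∩ {L0,L1,L3,L4,L5} = {L0}; idom=L0
  L6: preds {L0,L3,L5}: {L0} ∩ {L0,L1,L3} ∩ {L0,L1,L3,L4,L5} = {L0}; idom=L0

DF derivation:
  L1←L0: walk · to L0
  L1←L5: walk L5→L4→L3→L1 to L0
  L6←L0: walk · to L0
  L6←L3: walk L3→L1 to L0
  L6←L5: walk L5→L4→L3→L1 to L0
  L0: DF=∅
  L1: DF={L1,L6}
  L2: DF=∅
  L3: DF={L1,L6}
  L4: DF={L1,L6}
  L5: DF={L1,L6}
  L6: DF=∅

DF(L3) = ["L1", "L6"]

Answer: ["L1", "L6"]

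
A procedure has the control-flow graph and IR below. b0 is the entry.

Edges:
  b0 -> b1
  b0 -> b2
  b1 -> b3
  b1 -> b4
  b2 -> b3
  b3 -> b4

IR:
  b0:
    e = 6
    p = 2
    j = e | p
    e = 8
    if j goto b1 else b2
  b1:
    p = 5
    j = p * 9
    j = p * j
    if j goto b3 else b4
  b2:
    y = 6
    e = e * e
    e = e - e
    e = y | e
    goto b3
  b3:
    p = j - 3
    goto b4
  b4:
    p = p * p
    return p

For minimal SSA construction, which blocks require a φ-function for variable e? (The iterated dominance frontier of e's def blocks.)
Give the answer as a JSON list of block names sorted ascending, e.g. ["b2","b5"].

idom tree: b1←b0 b2←b0 b3←b0 b4←b0
Dom∩ at merges:
  b3: preds {b1,b2}: {b0,b1} ∩ {b0,b2} = {b0}; idom=b0
  b4: preds {b1,b3}: {b0,b1} ∩ {b0,b3} = {b0}; idom=b0

DF derivation:
  join b3 pred b1: b1 stop@b0
  join b3 pred b2: b2 stop@b0
  join b4 pred b1: b1 stop@b0
  join b4 pred b3: b3 stop@b0
  b0 → ∅
  b1 → {b3,b4}
  b2 → {b3}
  b3 → {b4}
  b4 → ∅

φ for e: defs {b0,b2}
  DF⁺ = {b3,b4}

Answer: ["b3", "b4"]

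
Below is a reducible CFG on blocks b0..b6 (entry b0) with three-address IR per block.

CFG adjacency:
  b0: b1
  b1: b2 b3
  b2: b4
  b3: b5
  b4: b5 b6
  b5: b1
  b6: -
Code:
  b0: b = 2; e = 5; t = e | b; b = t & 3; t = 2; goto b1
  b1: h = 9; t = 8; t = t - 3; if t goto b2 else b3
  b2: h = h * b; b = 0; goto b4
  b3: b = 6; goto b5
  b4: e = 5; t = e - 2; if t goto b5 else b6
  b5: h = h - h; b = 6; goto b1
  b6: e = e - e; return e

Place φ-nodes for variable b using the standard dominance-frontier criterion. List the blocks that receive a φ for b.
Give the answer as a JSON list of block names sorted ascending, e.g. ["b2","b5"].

Answer: ["b1", "b5"]

Working:
idom tree: b1←b0 b2←b1 b3←b1 b4←b2 b5←b1 b6←b4
Dom∩ at merges:
  b1: preds {b0,b5}: {b0} ∩ {b0,b1,b5} = {b0}; idom=b0
  b5: preds {b3,b4}: {b0,b1,b3} ∩ {b0,b1,b2,b4} = {b0,b1}; idom=b1

DF derivation:
  join b1 pred b0: · stop@b0
  join b1 pred b5: b5→b1 stop@b0
  join b5 pred b3: b3 stop@b1
  join b5 pred b4: b4→b2 stop@b1
  b0 → ∅
  b1 → {b1}
  b2 → {b5}
  b3 → {b5}
  b4 → {b5}
  b5 → {b1}
  b6 → ∅

φ for b: defs {b0,b2,b3,b5}
  DF⁺ = {b1,b5}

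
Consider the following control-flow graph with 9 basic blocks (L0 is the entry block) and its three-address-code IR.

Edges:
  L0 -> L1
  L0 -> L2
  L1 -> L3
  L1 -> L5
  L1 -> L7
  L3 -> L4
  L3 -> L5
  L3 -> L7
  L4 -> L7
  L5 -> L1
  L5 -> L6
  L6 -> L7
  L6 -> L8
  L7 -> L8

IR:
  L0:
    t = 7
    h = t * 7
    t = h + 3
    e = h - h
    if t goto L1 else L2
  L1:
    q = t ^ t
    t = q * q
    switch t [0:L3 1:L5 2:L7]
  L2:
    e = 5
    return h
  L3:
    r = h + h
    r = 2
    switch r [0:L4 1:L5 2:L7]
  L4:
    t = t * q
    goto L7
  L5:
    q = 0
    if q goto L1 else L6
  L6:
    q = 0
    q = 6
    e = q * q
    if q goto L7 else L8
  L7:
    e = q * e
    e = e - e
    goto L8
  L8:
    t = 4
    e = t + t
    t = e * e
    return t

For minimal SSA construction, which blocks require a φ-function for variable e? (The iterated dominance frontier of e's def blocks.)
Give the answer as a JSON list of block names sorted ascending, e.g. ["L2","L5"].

idom tree: L1←L0 L2←L0 L3←L1 L4←L3 L5←L1 L6←L5 L7←L1 L8←L1
Dom at joins:
  L1: preds {L0,L5}: {L0} ∩ {L0,L1,L5} = {L0}; idom=L0
  L5: preds {L1,L3}: {L0,L1} ∩ {L0,L1,L3} = {L0,L1}; idom=L1
  L7: preds {L1,L3,L4,L6}: {L0,L1} ∩ {L0,L1,L3} ∩ {L0,L1,L3,L4} ∩ {L0,L1,L5,L6} = {L0,L1}; idom=L1
  L8: preds {L6,L7}: {L0,L1,L5,L6} ∩ {L0,L1,L7} = {L0,L1}; idom=L1

Frontier:
  join L1 pred L0: · stop@L0
  join L1 pred L5: L5→L1 stop@L0
  join L5 pred L1: · stop@L1
  join L5 pred L3: L3 stop@L1
  join L7 pred L1: · stop@L1
  join L7 pred L3: L3 stop@L1
  join L7 pred L4: L4→L3 stop@L1
  join L7 pred L6: L6→L5 stop@L1
  join L8 pred L6: L6→L5 stop@L1
  join L8 pred L7: L7 stop@L1
  L0: DF=∅
  L1: DF={L1}
  L2: DF=∅
  L3: DF={L5,L7}
  L4: DF={L7}
  L5: DF={L1,L7,L8}
  L6: DF={L7,L8}
  L7: DF={L8}
  L8: DF=∅

φ for e: defs {L0,L2,L6,L7,L8}
  DF⁺ = {L7,L8}

Answer: ["L7", "L8"]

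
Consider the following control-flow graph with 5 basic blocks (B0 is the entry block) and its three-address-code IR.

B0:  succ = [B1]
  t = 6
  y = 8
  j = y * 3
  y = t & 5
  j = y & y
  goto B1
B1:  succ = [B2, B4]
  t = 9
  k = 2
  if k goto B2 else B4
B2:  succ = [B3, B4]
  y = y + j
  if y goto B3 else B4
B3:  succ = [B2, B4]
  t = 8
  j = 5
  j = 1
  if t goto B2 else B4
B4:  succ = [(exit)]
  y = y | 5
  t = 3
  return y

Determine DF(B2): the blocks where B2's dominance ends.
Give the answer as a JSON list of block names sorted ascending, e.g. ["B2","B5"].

idom tree: B1←B0 B2←B1 B3←B2 B4←B1
Dom at joins:
  B2: preds {B1,B3}: {B0,B1} ∩ {B0,B1,B2,B3} = {B0,B1}; idom=B1
  B4: preds {B1,B2,B3}: {B0,B1} ∩ {B0,B1,B2} ∩ {B0,B1,B2,B3} = {B0,B1}; idom=B1

DF derivation:
  B2←B1: walk · to B1
  B2←B3: walk B3→B2 to B1
  B4←B1: walk · to B1
  B4←B2: walk B2 to B1
  B4←B3: walk B3→B2 to B1
  DF(B0)=∅
  DF(B1)=∅
  DF(B2)={B2,B4}
  DF(B3)={B2,B4}
  DF(B4)=∅

DF(B2) = ["B2", "B4"]

Answer: ["B2", "B4"]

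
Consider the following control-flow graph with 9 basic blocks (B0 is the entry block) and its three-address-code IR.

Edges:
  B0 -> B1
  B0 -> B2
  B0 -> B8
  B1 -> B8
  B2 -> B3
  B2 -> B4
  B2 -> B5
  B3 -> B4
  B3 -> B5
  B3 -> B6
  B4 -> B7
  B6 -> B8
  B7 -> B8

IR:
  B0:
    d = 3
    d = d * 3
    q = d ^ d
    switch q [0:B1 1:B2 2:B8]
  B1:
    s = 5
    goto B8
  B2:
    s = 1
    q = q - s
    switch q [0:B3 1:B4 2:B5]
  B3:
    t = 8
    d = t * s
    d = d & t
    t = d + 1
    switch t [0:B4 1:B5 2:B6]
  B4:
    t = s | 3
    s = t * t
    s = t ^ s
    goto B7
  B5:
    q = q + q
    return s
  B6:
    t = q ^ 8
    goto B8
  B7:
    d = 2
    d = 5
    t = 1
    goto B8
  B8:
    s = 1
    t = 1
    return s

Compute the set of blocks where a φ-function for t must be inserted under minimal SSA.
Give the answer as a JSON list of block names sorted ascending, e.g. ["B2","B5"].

Answer: ["B4", "B5", "B8"]

Working:
idom tree: B1←B0 B2←B0 B3←B2 B4←B2 B5←B2 B6←B3 B7←B4 B8←B0
Dom∩ at merges:
  B4: preds {B2,B3}: {B0,B2} ∩ {B0,B2,B3} = {B0,B2}; idom=B2
  B5: preds {B2,B3}: {B0,B2} ∩ {B0,B2,B3} = {B0,B2}; idom=B2
  B8: preds {B0,B1,B6,B7}: {B0} ∩ {B0,B1} ∩ {B0,B2,B3,B6} ∩ {B0,B2,B4,B7} = {B0}; idom=B0

DF derivation:
  join B4 pred B2: · stop@B2
  join B4 pred B3: B3 stop@B2
  join B5 pred B2: · stop@B2
  join B5 pred B3: B3 stop@B2
  join B8 pred B0: · stop@B0
  join B8 pred B1: B1 stop@B0
  join B8 pred B6: B6→B3→B2 stop@B0
  join B8 pred B7: B7→B4→B2 stop@B0
  B0: DF=∅
  B1: DF={B8}
  B2: DF={B8}
  B3: DF={B4,B5,B8}
  B4: DF={B8}
  B5: DF=∅
  B6: DF={B8}
  B7: DF={B8}
  B8: DF=∅

φ for t: defs {B3,B4,B6,B7,B8}
  DF⁺ = {B4,B5,B8}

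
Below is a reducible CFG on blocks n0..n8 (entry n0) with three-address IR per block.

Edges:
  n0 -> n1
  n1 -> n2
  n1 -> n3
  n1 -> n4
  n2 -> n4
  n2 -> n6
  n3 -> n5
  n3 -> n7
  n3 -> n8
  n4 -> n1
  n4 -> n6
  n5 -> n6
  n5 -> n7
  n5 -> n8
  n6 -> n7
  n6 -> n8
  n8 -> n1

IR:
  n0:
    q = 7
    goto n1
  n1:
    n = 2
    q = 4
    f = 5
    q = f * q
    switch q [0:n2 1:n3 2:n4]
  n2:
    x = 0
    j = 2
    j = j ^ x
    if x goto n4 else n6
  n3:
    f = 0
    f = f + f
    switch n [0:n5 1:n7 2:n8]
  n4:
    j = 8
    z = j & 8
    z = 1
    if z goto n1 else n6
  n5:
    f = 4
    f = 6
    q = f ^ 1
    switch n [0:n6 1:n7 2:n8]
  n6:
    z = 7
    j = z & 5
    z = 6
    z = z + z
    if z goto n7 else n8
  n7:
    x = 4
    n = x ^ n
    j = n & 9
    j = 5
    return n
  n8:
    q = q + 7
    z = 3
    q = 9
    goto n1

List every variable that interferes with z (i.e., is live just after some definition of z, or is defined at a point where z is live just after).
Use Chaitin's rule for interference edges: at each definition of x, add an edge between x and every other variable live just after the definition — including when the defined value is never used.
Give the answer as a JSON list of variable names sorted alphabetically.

def/use:
  n0: {q} / ∅
  n1: {f,n,q} / ∅
  n2: {j,x} / ∅
  n3: {f} / {n}
  n4: {j,z} / ∅
  n5: {f,q} / {n}
  n6: {j,z} / ∅
  n7: {j,n,x} / {n}
  n8: {q,z} / {q}

Backward fixpoint:
  n0 li=∅ lo=∅
  n1 li=∅ lo={n,q}
  n2 li={n,q} lo={n,q}
  n3 li={n,q} lo={n,q}
  n4 li={n,q} lo={n,q}
  n5 li={n} lo={n,q}
  n6 li={n,q} lo={n,q}
  n7 li={n} lo=∅
  n8 li={q} lo=∅

Conflict graph:
  f — {n,q}
  j — {n,q,x}
  n — {f,j,q,x,z}
  q — {f,j,n,x,z}
  x — {j,n,q}
  z — {n,q}

N(z) = ["n", "q"]

Answer: ["n", "q"]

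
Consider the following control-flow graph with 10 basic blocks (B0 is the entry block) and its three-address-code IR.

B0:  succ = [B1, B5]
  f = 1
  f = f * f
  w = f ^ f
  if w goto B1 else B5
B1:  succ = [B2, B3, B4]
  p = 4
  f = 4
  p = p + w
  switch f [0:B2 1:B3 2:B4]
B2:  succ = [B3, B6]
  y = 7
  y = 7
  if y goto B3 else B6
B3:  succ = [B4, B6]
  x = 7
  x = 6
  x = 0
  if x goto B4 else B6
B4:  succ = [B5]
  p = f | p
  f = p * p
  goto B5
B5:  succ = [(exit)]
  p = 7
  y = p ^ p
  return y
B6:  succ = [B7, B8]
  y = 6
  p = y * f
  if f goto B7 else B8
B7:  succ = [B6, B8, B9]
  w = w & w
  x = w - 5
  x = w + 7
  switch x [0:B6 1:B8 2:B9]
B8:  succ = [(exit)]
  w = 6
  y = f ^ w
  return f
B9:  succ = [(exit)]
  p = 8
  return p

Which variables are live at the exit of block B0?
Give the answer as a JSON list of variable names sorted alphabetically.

Block summaries:
  B0: {f,w} / ∅
  B1: {f,p} / {w}
  B2: {y} / ∅
  B3: {x} / ∅
  B4: {f,p} / {f,p}
  B5: {p,y} / ∅
  B6: {p,y} / {f}
  B7: {w,x} / {w}
  B8: {w,y} / {f}
  B9: {p} / ∅

Liveness:
  live B0: ∅→{w}
  live B1: {w}→{f,p,w}
  live B2: {f,p,w}→{f,p,w}
  live B3: {f,p,w}→{f,p,w}
  live B4: {f,p}→∅
  live B5: ∅→∅
  live B6: {f,w}→{f,w}
  live B7: {f,w}→{f,w}
  live B8: {f}→∅
  live B9: ∅→∅

live-out(B0) = ["w"]

Answer: ["w"]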